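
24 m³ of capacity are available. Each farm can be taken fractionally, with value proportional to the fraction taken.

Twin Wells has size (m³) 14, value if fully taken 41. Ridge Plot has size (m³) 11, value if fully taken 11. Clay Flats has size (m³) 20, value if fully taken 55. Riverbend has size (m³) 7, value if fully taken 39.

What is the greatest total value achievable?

Sort by value density: Riverbend 39/7≈5.57, Twin Wells 41/14≈2.93, Clay Flats 55/20≈2.75, Ridge Plot 11/11≈1.
All 7 m³ of Riverbend fit (value 39) — 17 remain.
Twin Wells: take in full, 14 m³ for value 41 — 3 left.
Only 3 m³ remain; take 3/20 of Clay Flats for value 55×3/20 = 8.25.
Total value = 88.25.

88.25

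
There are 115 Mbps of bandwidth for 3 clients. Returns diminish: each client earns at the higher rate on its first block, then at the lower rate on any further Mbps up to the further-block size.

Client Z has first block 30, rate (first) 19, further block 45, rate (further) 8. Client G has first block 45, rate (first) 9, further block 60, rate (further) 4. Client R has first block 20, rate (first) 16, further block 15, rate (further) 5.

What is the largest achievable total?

1455

Rank every tier by rate: Client Z/T1 19 > Client R/T1 16 > Client G/T1 9 > Client Z/T2 8 > Client R/T2 5 > Client G/T2 4.
Fill Client Z T1 block (30 at 19) → 85 left.
Client R/T1 (16): +20 → 65 left.
Fill Client G T1 block (45 at 9) → 20 left.
Client Z/T2: +20 of 45 at 8; pool empty.
Total = 19×30 + 16×20 + 9×45 + 8×20 = 1455.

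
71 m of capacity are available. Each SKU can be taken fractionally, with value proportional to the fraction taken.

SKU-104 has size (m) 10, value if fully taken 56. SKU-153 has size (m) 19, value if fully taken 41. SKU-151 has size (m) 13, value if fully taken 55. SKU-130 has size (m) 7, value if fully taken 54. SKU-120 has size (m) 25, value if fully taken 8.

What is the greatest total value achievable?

213.04

Rank by value-to-size ratio: SKU-130 54/7≈7.71, SKU-104 56/10≈5.6, SKU-151 55/13≈4.23, SKU-153 41/19≈2.16, SKU-120 8/25≈0.32.
All 7 m of SKU-130 fit (value 54) — 64 remain.
All 10 m of SKU-104 fit (value 56) — 54 remain.
All 13 m of SKU-151 fit (value 55) — 41 remain.
SKU-153: take in full, 19 m for value 41 — 22 left.
Only 22 m remain; take 22/25 of SKU-120 for value 8×22/25 = 7.04.
Total value = 213.04.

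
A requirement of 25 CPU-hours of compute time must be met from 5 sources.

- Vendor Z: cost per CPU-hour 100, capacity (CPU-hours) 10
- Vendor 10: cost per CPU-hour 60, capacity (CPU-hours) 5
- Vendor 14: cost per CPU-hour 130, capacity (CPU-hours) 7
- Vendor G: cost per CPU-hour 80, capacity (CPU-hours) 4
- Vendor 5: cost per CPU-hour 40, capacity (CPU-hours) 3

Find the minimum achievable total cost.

2130

Fill from the cheapest source first.
Take 3 from Vendor 5 at 40 ; need 22 more.
Take 5 from Vendor 10 at 60 ; need 17 more.
Vendor G at 80: take all 4 CPU-hours ; 13 still needed.
Vendor Z (100): use full 10 ; 3 CPU-hours to go.
Vendor 14 (130): take the remaining 3 ; done.
Cost = 3×40 + 5×60 + 4×80 + 10×100 + 3×130 = 2130.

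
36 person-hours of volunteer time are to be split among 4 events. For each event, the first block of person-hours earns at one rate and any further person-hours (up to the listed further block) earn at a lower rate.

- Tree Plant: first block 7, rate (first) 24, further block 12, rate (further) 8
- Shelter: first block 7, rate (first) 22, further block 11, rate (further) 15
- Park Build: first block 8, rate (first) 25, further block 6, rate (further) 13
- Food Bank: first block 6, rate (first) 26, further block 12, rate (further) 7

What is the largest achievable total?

Order all 8 blocks by rate: Food Bank/first 26 > Park Build/first 25 > Tree Plant/first 24 > Shelter/first 22 > Shelter/second 15 > Park Build/second 13 > Tree Plant/second 8 > Food Bank/second 7.
Food Bank/first (26): +6 ; 30 left.
Fill Park Build first block (8 at 25) ; 22 left.
Fill Tree Plant first block (7 at 24) ; 15 left.
Shelter first at 22: fill all 7 ; 8 left.
Shelter second at 15: only 8 left, fill 8.
Total = 26×6 + 25×8 + 24×7 + 22×7 + 15×8 = 798.

798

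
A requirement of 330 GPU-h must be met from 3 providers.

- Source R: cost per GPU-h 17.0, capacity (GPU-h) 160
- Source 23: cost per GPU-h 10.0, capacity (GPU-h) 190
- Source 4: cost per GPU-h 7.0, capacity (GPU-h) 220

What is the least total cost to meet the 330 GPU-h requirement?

2640

Use providers in increasing cost order.
Take 220 from Source 4 at 7.0 — need 110 more.
Source 23 at 10.0: take 110 of its 190 — requirement met.
Source R: unused.
Cost = 220×7.0 + 110×10.0 = 2640.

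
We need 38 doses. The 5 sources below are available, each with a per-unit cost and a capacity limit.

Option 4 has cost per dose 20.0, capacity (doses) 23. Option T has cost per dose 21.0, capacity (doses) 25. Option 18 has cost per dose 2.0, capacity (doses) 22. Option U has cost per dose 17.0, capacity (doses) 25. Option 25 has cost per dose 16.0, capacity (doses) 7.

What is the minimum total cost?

Cheapest first:
Option 18 (2.0): use full 22 ; 16 doses to go.
Option 25 (16.0): use full 7 ; 9 doses to go.
Option U at 17.0: take 9 of its 25 ; requirement met.
Option 4, Option T: unused.
Cost = 22×2.0 + 7×16.0 + 9×17.0 = 309.

309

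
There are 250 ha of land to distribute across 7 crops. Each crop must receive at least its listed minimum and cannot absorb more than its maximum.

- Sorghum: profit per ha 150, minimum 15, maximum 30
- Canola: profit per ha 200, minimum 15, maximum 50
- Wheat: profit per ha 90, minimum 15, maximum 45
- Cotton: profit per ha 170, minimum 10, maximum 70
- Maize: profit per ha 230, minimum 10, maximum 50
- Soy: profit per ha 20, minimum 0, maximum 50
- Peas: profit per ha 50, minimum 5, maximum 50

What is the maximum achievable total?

42200

Meeting every minimum uses 15+15+15+10+10+0+5 = 70 ha, leaving 180.
Rank by profit per ha: Maize 230 > Canola 200 > Cotton 170 > Sorghum 150 > Wheat 90 > Peas 50 > Soy 20.
Maize: +40 to 50 (cap) ; 140 left.
Canola: +35 to 50 (cap) ; 105 left.
Give Cotton 60 more to hit its cap of 70 ; 45 left.
Give Sorghum 15 more to hit its cap of 30 ; 30 left.
Wheat takes 30 more to reach its cap of 45 ; 0 left.
Total = 150×30 + 200×50 + 90×45 + 170×70 + 230×50 + 50×5 = 42200.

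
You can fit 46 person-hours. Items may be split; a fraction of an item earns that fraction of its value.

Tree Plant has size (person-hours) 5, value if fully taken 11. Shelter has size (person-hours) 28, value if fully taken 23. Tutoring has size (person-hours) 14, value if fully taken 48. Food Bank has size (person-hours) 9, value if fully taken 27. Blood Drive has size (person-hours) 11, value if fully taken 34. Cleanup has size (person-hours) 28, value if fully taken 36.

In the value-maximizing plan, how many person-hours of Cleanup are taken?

7

Rank by value-to-size ratio: Tutoring 48/14≈3.43, Blood Drive 34/11≈3.09, Food Bank 27/9≈3, Tree Plant 11/5≈2.2, Cleanup 36/28≈1.29, Shelter 23/28≈0.821.
Take all of Tutoring (14 person-hours, value 48) — 32 person-hours left.
Blood Drive: take in full, 11 person-hours for value 34 — 21 left.
All 9 person-hours of Food Bank fit (value 27) — 12 remain.
All 5 person-hours of Tree Plant fit (value 11) — 7 remain.
Fill the last 7 person-hours with part of Cleanup: 7/28 of it earns 9.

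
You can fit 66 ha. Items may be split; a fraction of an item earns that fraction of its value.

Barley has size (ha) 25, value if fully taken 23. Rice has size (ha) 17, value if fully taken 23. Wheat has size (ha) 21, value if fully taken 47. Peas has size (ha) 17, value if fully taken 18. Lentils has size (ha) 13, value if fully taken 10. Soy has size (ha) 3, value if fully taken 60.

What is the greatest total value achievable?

Best value per unit of size first: Soy 60/3≈20, Wheat 47/21≈2.24, Rice 23/17≈1.35, Peas 18/17≈1.06, Barley 23/25≈0.92, Lentils 10/13≈0.769.
All 3 ha of Soy fit (value 60) → 63 remain.
Wheat: take in full, 21 ha for value 47 → 42 left.
All 17 ha of Rice fit (value 23) → 25 remain.
All 17 ha of Peas fit (value 18) → 8 remain.
8 ha left: a 8/25 share of Barley gives 23×8/25 = 7.36.
Total value = 155.36.

155.36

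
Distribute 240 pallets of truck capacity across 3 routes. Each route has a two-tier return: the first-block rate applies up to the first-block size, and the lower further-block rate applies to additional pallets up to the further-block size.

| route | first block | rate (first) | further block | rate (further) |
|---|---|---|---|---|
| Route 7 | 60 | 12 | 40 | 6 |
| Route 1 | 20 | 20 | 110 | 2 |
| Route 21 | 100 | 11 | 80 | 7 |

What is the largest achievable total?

Rank every tier by rate: Route 1/T1 20 > Route 7/T1 12 > Route 21/T1 11 > Route 21/T2 7 > Route 7/T2 6 > Route 1/T2 2.
Route 1 T1 at 20: fill all 20 ; 220 left.
Route 7 T1 at 12: fill all 60 ; 160 left.
Route 21 T1 at 11: fill all 100 ; 60 left.
Route 21 T2 at 7: only 60 left, fill 60.
Total = 20×20 + 12×60 + 11×100 + 7×60 = 2640.

2640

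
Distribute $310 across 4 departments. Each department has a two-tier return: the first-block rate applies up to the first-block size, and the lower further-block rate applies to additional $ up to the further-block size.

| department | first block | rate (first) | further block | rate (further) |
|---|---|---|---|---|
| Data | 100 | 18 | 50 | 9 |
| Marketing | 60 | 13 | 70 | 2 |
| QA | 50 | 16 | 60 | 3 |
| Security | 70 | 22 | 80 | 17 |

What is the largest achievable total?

5630

Rank every tier by rate: Security/T1 22 > Data/T1 18 > Security/T2 17 > QA/T1 16 > Marketing/T1 13 > Data/T2 9 > QA/T2 3 > Marketing/T2 2.
Security T1 at 22: fill all 70 → 240 left.
Data/T1 (18): +100 → 140 left.
Fill Security T2 block (80 at 17) → 60 left.
QA/T1 (16): +50 → 10 left.
10 remain; put them into Marketing T1 at 13.
Total = 22×70 + 18×100 + 17×80 + 16×50 + 13×10 = 5630.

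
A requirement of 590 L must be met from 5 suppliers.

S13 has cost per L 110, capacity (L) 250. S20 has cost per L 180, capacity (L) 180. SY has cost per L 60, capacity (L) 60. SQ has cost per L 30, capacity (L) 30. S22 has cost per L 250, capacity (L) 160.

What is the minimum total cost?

81900

Cheapest first:
Take 30 from SQ at 30 ; need 560 more.
Take 60 from SY at 60 ; need 500 more.
S13 at 110: take all 250 L ; 250 still needed.
S20 (180): use full 180 ; 70 L to go.
S22 (250): take the remaining 70 ; done.
Cost = 30×30 + 60×60 + 250×110 + 180×180 + 70×250 = 81900.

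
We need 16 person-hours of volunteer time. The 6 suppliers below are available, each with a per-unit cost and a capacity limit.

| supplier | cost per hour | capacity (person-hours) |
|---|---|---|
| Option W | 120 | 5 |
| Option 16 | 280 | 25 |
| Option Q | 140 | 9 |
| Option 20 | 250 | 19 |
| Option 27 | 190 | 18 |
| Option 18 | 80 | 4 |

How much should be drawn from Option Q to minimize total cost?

7

Fill from the cheapest supplier first.
Option 18 at 80: take all 4 person-hours ; 12 still needed.
Option W at 120: take all 5 person-hours ; 7 still needed.
Take 7 from Option Q at 140 to finish.
Option 27, Option 20, Option 16: unused.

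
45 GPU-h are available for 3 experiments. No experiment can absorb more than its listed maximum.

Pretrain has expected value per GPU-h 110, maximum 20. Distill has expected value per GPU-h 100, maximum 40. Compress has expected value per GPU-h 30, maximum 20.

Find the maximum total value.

4700

Highest expected value per GPU-h first: Pretrain 110 > Distill 100 > Compress 30.
Pretrain: +20 to 20 (cap) — 25 left.
Only 25 left; Distill takes them to reach 25.
Total = 110×20 + 100×25 = 4700.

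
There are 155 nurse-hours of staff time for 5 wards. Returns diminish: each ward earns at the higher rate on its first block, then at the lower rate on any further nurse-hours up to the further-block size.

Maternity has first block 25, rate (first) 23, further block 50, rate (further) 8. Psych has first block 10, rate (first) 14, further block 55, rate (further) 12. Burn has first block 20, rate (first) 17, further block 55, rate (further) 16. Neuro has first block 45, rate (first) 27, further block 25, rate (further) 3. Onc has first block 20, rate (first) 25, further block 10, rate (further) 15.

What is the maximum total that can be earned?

Treat each block as its own option and order by rate: Neuro/first 27 > Onc/first 25 > Maternity/first 23 > Burn/first 17 > Burn/second 16 > Onc/second 15 > Psych/first 14 > Psych/second 12 > Maternity/second 8 > Neuro/second 3.
Fill Neuro first block (45 at 27) ; 110 left.
Onc first at 25: fill all 20 ; 90 left.
Maternity/first (23): +25 ; 65 left.
Burn/first (17): +20 ; 45 left.
45 remain; put them into Burn second at 16.
Total = 27×45 + 25×20 + 23×25 + 17×20 + 16×45 = 3350.

3350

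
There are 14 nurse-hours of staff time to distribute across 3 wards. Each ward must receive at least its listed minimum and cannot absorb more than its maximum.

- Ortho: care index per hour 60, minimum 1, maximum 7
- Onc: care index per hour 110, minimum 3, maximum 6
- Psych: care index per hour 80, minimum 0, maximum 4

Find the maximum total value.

1220

Meeting every minimum uses 1+3+0 = 4 nurse-hours, leaving 10.
Order the wards by care index per hour: Onc 110 > Psych 80 > Ortho 60.
Give Onc 3 more to hit its cap of 6 — 7 left.
Psych takes 4 more to reach its cap of 4 — 3 left.
Ortho: +3 (room for 6) → 4. Pool exhausted.
Total = 60×4 + 110×6 + 80×4 = 1220.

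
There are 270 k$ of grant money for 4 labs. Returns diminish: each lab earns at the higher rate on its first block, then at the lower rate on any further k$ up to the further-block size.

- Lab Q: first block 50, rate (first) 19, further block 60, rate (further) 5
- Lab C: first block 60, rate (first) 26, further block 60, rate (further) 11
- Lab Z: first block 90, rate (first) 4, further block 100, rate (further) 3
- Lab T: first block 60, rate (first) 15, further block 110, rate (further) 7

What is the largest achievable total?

Rank every tier by rate: Lab C/first 26 > Lab Q/first 19 > Lab T/first 15 > Lab C/second 11 > Lab T/second 7 > Lab Q/second 5 > Lab Z/first 4 > Lab Z/second 3.
Lab C first at 26: fill all 60 → 210 left.
Fill Lab Q first block (50 at 19) → 160 left.
Fill Lab T first block (60 at 15) → 100 left.
Lab C second at 11: fill all 60 → 40 left.
Lab T second at 7: only 40 left, fill 40.
Total = 26×60 + 19×50 + 15×60 + 11×60 + 7×40 = 4350.

4350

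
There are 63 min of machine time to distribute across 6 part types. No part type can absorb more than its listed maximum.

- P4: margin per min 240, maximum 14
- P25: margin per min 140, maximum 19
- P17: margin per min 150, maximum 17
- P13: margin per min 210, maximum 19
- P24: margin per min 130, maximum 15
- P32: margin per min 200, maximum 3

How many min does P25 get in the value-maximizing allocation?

10

Highest margin per min first: P4 240 > P13 210 > P32 200 > P17 150 > P25 140 > P24 130.
P4 takes 14 to reach its cap of 14 ; 49 left.
P13: +19 to 19 (cap) ; 30 left.
P32 takes 3 to reach its cap of 3 ; 27 left.
Give P17 17 to hit its cap of 17 ; 10 left.
P25: +10 (room for 19) → 10. Pool exhausted.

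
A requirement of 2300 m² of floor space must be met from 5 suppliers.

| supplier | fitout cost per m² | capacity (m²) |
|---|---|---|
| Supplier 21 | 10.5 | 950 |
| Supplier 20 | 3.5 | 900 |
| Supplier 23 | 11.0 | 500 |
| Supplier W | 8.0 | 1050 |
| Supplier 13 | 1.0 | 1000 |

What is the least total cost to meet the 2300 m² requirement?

Use suppliers in increasing cost order.
Supplier 13 at 1.0: take all 1000 m² — 1300 still needed.
Supplier 20 at 3.5: take all 900 m² — 400 still needed.
Supplier W at 8.0: take 400 of its 1050 — requirement met.
Supplier 21, Supplier 23: unused.
Cost = 1000×1.0 + 900×3.5 + 400×8.0 = 7350.

7350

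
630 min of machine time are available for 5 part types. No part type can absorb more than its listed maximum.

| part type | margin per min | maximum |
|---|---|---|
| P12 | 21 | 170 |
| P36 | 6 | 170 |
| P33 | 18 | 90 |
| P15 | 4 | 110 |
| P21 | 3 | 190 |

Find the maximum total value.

6920

Order the part types by margin per min: P12 21 > P33 18 > P36 6 > P15 4 > P21 3.
P12 takes 170 to reach its cap of 170 → 460 left.
P33 takes 90 to reach its cap of 90 → 370 left.
P36: +170 to 170 (cap) → 200 left.
Give P15 110 to hit its cap of 110 → 90 left.
Only 90 left; P21 takes them to reach 90.
Total = 21×170 + 6×170 + 18×90 + 4×110 + 3×90 = 6920.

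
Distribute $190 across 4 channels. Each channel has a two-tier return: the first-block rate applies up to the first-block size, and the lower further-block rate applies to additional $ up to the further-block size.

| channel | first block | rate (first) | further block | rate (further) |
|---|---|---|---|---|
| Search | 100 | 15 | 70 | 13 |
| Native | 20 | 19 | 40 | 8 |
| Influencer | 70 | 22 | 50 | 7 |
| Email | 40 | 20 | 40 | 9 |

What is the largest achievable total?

Rank every tier by rate: Influencer/T1 22 > Email/T1 20 > Native/T1 19 > Search/T1 15 > Search/T2 13 > Email/T2 9 > Native/T2 8 > Influencer/T2 7.
Fill Influencer T1 block (70 at 22) — 120 left.
Email/T1 (20): +40 — 80 left.
Native/T1 (19): +20 — 60 left.
Search T1 at 15: only 60 left, fill 60.
Total = 22×70 + 20×40 + 19×20 + 15×60 = 3620.

3620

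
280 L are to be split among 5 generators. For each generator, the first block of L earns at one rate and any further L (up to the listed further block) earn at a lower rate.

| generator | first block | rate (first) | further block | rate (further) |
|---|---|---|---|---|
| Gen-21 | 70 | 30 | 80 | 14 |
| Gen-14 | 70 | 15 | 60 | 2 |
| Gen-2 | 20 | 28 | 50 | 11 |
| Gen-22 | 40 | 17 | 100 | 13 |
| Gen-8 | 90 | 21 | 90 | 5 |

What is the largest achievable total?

Order all 10 blocks by rate: Gen-21/first 30 > Gen-2/first 28 > Gen-8/first 21 > Gen-22/first 17 > Gen-14/first 15 > Gen-21/second 14 > Gen-22/second 13 > Gen-2/second 11 > Gen-8/second 5 > Gen-14/second 2.
Gen-21 first at 30: fill all 70 — 210 left.
Fill Gen-2 first block (20 at 28) — 190 left.
Gen-8 first at 21: fill all 90 — 100 left.
Gen-22 first at 17: fill all 40 — 60 left.
Gen-14/first: +60 of 70 at 15; pool empty.
Total = 30×70 + 28×20 + 21×90 + 17×40 + 15×60 = 6130.

6130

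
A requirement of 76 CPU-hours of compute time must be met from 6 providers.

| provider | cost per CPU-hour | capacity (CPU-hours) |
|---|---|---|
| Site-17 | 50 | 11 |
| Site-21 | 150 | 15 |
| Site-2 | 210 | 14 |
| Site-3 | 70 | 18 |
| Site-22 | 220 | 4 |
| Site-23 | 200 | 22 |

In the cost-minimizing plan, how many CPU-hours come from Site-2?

Cheapest first:
Take 11 from Site-17 at 50 — need 65 more.
Site-3 at 70: take all 18 CPU-hours — 47 still needed.
Take 15 from Site-21 at 150 — need 32 more.
Site-23 (200): use full 22 — 10 CPU-hours to go.
Site-2 at 210: take 10 of its 14 — requirement met.
Site-22: unused.

10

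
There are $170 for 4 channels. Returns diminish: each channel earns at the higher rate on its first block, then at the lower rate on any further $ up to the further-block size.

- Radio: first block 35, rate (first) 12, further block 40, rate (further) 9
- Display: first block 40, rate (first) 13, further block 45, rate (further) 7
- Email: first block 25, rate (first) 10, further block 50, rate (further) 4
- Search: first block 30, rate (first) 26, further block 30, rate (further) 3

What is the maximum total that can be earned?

2330

Treat each block as its own option and order by rate: Search/first 26 > Display/first 13 > Radio/first 12 > Email/first 10 > Radio/second 9 > Display/second 7 > Email/second 4 > Search/second 3.
Search/first (26): +30 ; 140 left.
Fill Display first block (40 at 13) ; 100 left.
Radio/first (12): +35 ; 65 left.
Email/first (10): +25 ; 40 left.
Fill Radio second block (40 at 9) ; 0 left.
Total = 26×30 + 13×40 + 12×35 + 10×25 + 9×40 = 2330.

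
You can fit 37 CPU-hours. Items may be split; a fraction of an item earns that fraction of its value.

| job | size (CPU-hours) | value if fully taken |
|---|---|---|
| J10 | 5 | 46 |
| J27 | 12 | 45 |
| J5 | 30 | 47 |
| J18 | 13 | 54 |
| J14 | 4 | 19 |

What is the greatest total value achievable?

168.7

Sort by value density: J10 46/5≈9.2, J14 19/4≈4.75, J18 54/13≈4.15, J27 45/12≈3.75, J5 47/30≈1.57.
All 5 CPU-hours of J10 fit (value 46) ; 32 remain.
J14: take in full, 4 CPU-hours for value 19 ; 28 left.
All 13 CPU-hours of J18 fit (value 54) ; 15 remain.
Take all of J27 (12 CPU-hours, value 45) ; 3 CPU-hours left.
Fill the last 3 CPU-hours with part of J5: 3/30 of it earns 4.7.
Total value = 168.7.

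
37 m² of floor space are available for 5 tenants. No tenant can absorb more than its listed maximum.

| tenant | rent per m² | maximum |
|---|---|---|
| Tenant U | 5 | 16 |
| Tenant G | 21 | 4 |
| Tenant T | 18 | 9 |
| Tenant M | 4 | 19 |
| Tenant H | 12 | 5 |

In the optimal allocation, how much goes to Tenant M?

Order the tenants by rent per m²: Tenant G 21 > Tenant T 18 > Tenant H 12 > Tenant U 5 > Tenant M 4.
Tenant G takes 4 to reach its cap of 4 → 33 left.
Tenant T: +9 to 9 (cap) → 24 left.
Tenant H: +5 to 5 (cap) → 19 left.
Give Tenant U 16 to hit its cap of 16 → 3 left.
Tenant M has room for 19 but only 3 remain, so it gets 3.

3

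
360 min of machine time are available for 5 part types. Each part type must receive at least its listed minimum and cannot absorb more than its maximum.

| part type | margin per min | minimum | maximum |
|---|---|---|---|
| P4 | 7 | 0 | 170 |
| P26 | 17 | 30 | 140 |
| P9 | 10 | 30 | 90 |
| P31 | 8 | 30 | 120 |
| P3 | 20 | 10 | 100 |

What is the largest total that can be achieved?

Meeting every minimum uses 0+30+30+30+10 = 100 min, leaving 260.
Order the part types by margin per min: P3 20 > P26 17 > P9 10 > P31 8 > P4 7.
P3 takes 90 more to reach its cap of 100 → 170 left.
Give P26 110 more to hit its cap of 140 → 60 left.
Give P9 60 more to hit its cap of 90 → 0 left.
Total = 17×140 + 10×90 + 8×30 + 20×100 = 5520.

5520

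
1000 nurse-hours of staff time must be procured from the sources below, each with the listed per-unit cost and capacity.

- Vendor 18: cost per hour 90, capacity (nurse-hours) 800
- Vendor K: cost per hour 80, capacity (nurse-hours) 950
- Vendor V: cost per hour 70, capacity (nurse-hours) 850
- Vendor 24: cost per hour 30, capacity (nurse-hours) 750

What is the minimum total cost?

40000

Use sources in increasing cost order.
Vendor 24 at 30: take all 750 nurse-hours → 250 still needed.
Vendor V (70): take the remaining 250 → done.
Vendor K, Vendor 18: unused.
Cost = 750×30 + 250×70 = 40000.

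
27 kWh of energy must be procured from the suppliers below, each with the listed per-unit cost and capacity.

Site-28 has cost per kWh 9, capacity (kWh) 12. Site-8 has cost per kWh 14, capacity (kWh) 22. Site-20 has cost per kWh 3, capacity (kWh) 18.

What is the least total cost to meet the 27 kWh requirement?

135

Cheapest first:
Site-20 (3): use full 18 ; 9 kWh to go.
Take 9 from Site-28 at 9 to finish.
Site-8: unused.
Cost = 18×3 + 9×9 = 135.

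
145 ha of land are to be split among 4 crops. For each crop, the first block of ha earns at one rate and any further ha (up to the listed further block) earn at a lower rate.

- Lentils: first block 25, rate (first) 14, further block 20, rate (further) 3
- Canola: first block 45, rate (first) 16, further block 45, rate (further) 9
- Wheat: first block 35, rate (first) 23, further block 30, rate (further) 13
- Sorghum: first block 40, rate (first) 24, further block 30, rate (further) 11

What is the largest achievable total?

2835

Order all 8 blocks by rate: Sorghum/tier1 24 > Wheat/tier1 23 > Canola/tier1 16 > Lentils/tier1 14 > Wheat/tier2 13 > Sorghum/tier2 11 > Canola/tier2 9 > Lentils/tier2 3.
Sorghum tier1 at 24: fill all 40 ; 105 left.
Wheat tier1 at 23: fill all 35 ; 70 left.
Canola tier1 at 16: fill all 45 ; 25 left.
Lentils/tier1 (14): +25 ; 0 left.
Total = 24×40 + 23×35 + 16×45 + 14×25 = 2835.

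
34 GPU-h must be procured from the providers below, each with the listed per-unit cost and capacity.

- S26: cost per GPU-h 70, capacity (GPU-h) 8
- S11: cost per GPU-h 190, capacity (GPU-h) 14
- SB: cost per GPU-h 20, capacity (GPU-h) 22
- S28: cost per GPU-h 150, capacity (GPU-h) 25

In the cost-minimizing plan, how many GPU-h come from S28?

Fill from the cheapest provider first.
SB at 20: take all 22 GPU-h → 12 still needed.
S26 at 70: take all 8 GPU-h → 4 still needed.
Take 4 from S28 at 150 to finish.
S11: unused.

4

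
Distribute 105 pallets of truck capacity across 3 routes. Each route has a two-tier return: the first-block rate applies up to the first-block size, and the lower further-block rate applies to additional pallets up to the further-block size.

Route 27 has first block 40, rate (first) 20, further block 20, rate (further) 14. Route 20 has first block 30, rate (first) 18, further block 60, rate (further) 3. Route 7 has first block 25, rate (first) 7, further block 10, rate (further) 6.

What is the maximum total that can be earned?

Order all 6 blocks by rate: Route 27/tier1 20 > Route 20/tier1 18 > Route 27/tier2 14 > Route 7/tier1 7 > Route 7/tier2 6 > Route 20/tier2 3.
Route 27 tier1 at 20: fill all 40 ; 65 left.
Route 20/tier1 (18): +30 ; 35 left.
Route 27/tier2 (14): +20 ; 15 left.
Route 7 tier1 at 7: only 15 left, fill 15.
Total = 20×40 + 18×30 + 14×20 + 7×15 = 1725.

1725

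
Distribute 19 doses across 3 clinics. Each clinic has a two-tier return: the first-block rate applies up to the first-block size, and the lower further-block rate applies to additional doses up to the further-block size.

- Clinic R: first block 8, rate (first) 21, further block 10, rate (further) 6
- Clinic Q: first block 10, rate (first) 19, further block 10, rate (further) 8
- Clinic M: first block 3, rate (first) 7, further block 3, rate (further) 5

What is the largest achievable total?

Treat each block as its own option and order by rate: Clinic R/first 21 > Clinic Q/first 19 > Clinic Q/second 8 > Clinic M/first 7 > Clinic R/second 6 > Clinic M/second 5.
Clinic R/first (21): +8 → 11 left.
Clinic Q/first (19): +10 → 1 left.
1 remain; put them into Clinic Q second at 8.
Total = 21×8 + 19×10 + 8×1 = 366.

366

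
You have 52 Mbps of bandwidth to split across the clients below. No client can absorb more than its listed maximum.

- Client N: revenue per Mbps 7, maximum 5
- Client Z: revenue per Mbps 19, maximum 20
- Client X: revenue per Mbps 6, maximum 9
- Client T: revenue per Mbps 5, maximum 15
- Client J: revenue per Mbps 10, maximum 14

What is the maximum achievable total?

Highest revenue per Mbps first: Client Z 19 > Client J 10 > Client N 7 > Client X 6 > Client T 5.
Give Client Z 20 to hit its cap of 20 ; 32 left.
Give Client J 14 to hit its cap of 14 ; 18 left.
Client N takes 5 to reach its cap of 5 ; 13 left.
Client X takes 9 to reach its cap of 9 ; 4 left.
Client T: +4 (room for 15) → 4. Pool exhausted.
Total = 7×5 + 19×20 + 6×9 + 5×4 + 10×14 = 629.

629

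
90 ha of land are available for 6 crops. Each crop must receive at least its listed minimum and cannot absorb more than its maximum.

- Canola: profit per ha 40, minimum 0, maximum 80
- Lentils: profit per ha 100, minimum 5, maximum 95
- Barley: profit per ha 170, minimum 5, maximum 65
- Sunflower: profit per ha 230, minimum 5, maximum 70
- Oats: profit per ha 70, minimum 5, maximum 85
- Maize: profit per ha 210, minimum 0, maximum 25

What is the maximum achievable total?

Meeting every minimum uses 0+5+5+5+5+0 = 20 ha, leaving 70.
Rank by profit per ha: Sunflower 230 > Maize 210 > Barley 170 > Lentils 100 > Oats 70 > Canola 40.
Sunflower: +65 to 70 (cap) ; 5 left.
Maize has room for 25 more but only 5 remain, so it gets 5.
Total = 100×5 + 170×5 + 230×70 + 70×5 + 210×5 = 18850.

18850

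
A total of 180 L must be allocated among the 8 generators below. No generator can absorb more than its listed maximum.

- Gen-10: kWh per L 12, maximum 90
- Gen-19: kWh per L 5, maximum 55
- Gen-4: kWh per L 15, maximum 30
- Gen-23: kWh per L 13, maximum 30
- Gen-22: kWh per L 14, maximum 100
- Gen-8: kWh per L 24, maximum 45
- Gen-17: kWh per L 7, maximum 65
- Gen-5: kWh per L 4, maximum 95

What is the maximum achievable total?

2995

Rank by kWh per L: Gen-8 24 > Gen-4 15 > Gen-22 14 > Gen-23 13 > Gen-10 12 > Gen-17 7 > Gen-19 5 > Gen-5 4.
Gen-8 takes 45 to reach its cap of 45 — 135 left.
Gen-4 takes 30 to reach its cap of 30 — 105 left.
Gen-22 takes 100 to reach its cap of 100 — 5 left.
Only 5 left; Gen-23 takes them to reach 5.
Total = 15×30 + 13×5 + 14×100 + 24×45 = 2995.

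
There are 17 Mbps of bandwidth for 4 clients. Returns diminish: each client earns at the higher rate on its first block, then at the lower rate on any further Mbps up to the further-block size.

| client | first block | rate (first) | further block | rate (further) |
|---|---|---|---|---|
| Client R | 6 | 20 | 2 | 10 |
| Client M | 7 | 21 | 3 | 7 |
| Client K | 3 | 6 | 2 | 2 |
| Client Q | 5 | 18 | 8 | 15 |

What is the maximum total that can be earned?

339

Rank every tier by rate: Client M/first 21 > Client R/first 20 > Client Q/first 18 > Client Q/second 15 > Client R/second 10 > Client M/second 7 > Client K/first 6 > Client K/second 2.
Client M first at 21: fill all 7 → 10 left.
Fill Client R first block (6 at 20) → 4 left.
Client Q/first: +4 of 5 at 18; pool empty.
Total = 21×7 + 20×6 + 18×4 = 339.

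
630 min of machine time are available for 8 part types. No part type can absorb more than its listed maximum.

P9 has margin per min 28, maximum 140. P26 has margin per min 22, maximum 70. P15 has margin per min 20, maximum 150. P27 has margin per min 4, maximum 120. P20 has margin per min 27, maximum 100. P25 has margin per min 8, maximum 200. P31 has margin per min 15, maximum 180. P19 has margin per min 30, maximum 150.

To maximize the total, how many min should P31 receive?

Rank by margin per min: P19 30 > P9 28 > P20 27 > P26 22 > P15 20 > P31 15 > P25 8 > P27 4.
Give P19 150 to hit its cap of 150 → 480 left.
P9: +140 to 140 (cap) → 340 left.
P20: +100 to 100 (cap) → 240 left.
P26: +70 to 70 (cap) → 170 left.
P15 takes 150 to reach its cap of 150 → 20 left.
P31: +20 (room for 180) → 20. Pool exhausted.

20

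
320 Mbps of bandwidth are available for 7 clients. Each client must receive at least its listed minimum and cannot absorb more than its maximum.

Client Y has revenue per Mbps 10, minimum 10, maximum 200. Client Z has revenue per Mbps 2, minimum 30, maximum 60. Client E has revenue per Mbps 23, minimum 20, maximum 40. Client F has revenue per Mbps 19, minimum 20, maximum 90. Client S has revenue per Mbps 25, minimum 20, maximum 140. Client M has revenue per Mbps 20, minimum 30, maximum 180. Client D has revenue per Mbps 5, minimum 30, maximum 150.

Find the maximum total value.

6110

Meeting every minimum uses 10+30+20+20+20+30+30 = 160 Mbps, leaving 160.
Rank by revenue per Mbps: Client S 25 > Client E 23 > Client M 20 > Client F 19 > Client Y 10 > Client D 5 > Client Z 2.
Give Client S 120 more to hit its cap of 140 — 40 left.
Give Client E 20 more to hit its cap of 40 — 20 left.
Client M has room for 150 more but only 20 remain, so it gets 50.
Total = 10×10 + 2×30 + 23×40 + 19×20 + 25×140 + 20×50 + 5×30 = 6110.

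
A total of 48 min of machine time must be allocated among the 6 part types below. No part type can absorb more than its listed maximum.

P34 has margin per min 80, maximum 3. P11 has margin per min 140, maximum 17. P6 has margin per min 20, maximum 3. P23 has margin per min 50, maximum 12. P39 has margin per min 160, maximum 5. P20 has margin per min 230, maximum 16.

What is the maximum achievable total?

Order the part types by margin per min: P20 230 > P39 160 > P11 140 > P34 80 > P23 50 > P6 20.
P20: +16 to 16 (cap) ; 32 left.
Give P39 5 to hit its cap of 5 ; 27 left.
P11: +17 to 17 (cap) ; 10 left.
P34 takes 3 to reach its cap of 3 ; 7 left.
P23 has room for 12 but only 7 remain, so it gets 7.
Total = 80×3 + 140×17 + 50×7 + 160×5 + 230×16 = 7450.

7450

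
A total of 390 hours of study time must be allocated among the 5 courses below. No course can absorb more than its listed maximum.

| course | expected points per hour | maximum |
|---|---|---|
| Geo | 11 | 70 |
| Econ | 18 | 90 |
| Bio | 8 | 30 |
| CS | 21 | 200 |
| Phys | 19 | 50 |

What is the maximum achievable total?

Highest expected points per hour first: CS 21 > Phys 19 > Econ 18 > Geo 11 > Bio 8.
Give CS 200 to hit its cap of 200 ; 190 left.
Phys: +50 to 50 (cap) ; 140 left.
Econ takes 90 to reach its cap of 90 ; 50 left.
Geo has room for 70 but only 50 remain, so it gets 50.
Total = 11×50 + 18×90 + 21×200 + 19×50 = 7320.

7320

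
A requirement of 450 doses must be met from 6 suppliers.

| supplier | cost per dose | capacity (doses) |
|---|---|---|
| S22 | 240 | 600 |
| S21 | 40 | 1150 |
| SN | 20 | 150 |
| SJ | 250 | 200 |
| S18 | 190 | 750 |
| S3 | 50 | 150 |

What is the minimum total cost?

Cheapest first:
SN (20): use full 150 → 300 doses to go.
S21 (40): take the remaining 300 → done.
S3, S18, S22, SJ: unused.
Cost = 150×20 + 300×40 = 15000.

15000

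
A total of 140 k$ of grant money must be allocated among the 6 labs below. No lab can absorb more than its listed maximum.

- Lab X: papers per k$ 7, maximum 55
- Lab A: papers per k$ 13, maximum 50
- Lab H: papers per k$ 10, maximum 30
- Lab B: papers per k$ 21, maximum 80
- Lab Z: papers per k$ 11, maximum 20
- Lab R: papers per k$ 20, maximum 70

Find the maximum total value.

2880

Rank by papers per k$: Lab B 21 > Lab R 20 > Lab A 13 > Lab Z 11 > Lab H 10 > Lab X 7.
Lab B takes 80 to reach its cap of 80 → 60 left.
Lab R: +60 (room for 70) → 60. Pool exhausted.
Total = 21×80 + 20×60 = 2880.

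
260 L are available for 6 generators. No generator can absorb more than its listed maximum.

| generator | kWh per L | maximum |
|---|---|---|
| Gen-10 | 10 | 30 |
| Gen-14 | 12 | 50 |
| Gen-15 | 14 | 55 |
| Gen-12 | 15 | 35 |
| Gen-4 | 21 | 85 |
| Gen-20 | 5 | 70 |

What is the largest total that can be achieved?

Highest kWh per L first: Gen-4 21 > Gen-12 15 > Gen-15 14 > Gen-14 12 > Gen-10 10 > Gen-20 5.
Give Gen-4 85 to hit its cap of 85 ; 175 left.
Give Gen-12 35 to hit its cap of 35 ; 140 left.
Give Gen-15 55 to hit its cap of 55 ; 85 left.
Gen-14: +50 to 50 (cap) ; 35 left.
Gen-10 takes 30 to reach its cap of 30 ; 5 left.
Gen-20: +5 (room for 70) → 5. Pool exhausted.
Total = 10×30 + 12×50 + 14×55 + 15×35 + 21×85 + 5×5 = 4005.

4005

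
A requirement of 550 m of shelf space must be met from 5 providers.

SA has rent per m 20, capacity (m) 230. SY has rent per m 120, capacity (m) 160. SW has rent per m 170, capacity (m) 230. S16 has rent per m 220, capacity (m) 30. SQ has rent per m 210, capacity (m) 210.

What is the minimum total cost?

51000

Use providers in increasing cost order.
SA at 20: take all 230 m ; 320 still needed.
SY at 120: take all 160 m ; 160 still needed.
Take 160 from SW at 170 to finish.
SQ, S16: unused.
Cost = 230×20 + 160×120 + 160×170 = 51000.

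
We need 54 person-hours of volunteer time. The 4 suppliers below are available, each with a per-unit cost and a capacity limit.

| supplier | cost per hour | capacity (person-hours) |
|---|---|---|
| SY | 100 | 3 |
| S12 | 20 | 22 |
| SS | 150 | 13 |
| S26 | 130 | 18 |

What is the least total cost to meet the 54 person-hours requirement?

4730

Cheapest first:
Take 22 from S12 at 20 ; need 32 more.
Take 3 from SY at 100 ; need 29 more.
S26 at 130: take all 18 person-hours ; 11 still needed.
SS at 150: take 11 of its 13 ; requirement met.
Cost = 22×20 + 3×100 + 18×130 + 11×150 = 4730.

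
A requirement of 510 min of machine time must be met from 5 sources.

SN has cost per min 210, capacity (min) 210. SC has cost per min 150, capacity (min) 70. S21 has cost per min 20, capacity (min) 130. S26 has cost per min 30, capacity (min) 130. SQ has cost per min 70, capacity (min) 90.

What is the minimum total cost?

Fill from the cheapest source first.
Take 130 from S21 at 20 — need 380 more.
S26 at 30: take all 130 min — 250 still needed.
SQ at 70: take all 90 min — 160 still needed.
Take 70 from SC at 150 — need 90 more.
SN (210): take the remaining 90 — done.
Cost = 130×20 + 130×30 + 90×70 + 70×150 + 90×210 = 42200.

42200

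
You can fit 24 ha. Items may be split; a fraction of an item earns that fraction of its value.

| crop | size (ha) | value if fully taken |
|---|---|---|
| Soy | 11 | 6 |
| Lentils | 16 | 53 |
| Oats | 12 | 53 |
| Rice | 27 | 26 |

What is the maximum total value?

Best value per unit of size first: Oats 53/12≈4.42, Lentils 53/16≈3.31, Rice 26/27≈0.963, Soy 6/11≈0.545.
All 12 ha of Oats fit (value 53) — 12 remain.
12 ha left: a 12/16 share of Lentils gives 53×12/16 = 39.75.
Total value = 92.75.

92.75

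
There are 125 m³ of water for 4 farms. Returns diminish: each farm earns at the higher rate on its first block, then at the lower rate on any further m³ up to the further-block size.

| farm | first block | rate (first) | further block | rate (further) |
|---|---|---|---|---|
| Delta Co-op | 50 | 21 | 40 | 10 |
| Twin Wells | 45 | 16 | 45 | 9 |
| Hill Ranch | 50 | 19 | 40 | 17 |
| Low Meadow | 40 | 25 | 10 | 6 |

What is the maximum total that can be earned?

2715

Order all 8 blocks by rate: Low Meadow/T1 25 > Delta Co-op/T1 21 > Hill Ranch/T1 19 > Hill Ranch/T2 17 > Twin Wells/T1 16 > Delta Co-op/T2 10 > Twin Wells/T2 9 > Low Meadow/T2 6.
Low Meadow/T1 (25): +40 ; 85 left.
Delta Co-op/T1 (21): +50 ; 35 left.
35 remain; put them into Hill Ranch T1 at 19.
Total = 25×40 + 21×50 + 19×35 = 2715.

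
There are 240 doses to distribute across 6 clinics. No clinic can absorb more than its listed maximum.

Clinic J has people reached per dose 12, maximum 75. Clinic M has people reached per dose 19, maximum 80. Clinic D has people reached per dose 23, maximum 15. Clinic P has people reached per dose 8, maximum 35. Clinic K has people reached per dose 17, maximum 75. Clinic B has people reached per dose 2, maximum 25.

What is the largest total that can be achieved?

3980

Highest people reached per dose first: Clinic D 23 > Clinic M 19 > Clinic K 17 > Clinic J 12 > Clinic P 8 > Clinic B 2.
Clinic D takes 15 to reach its cap of 15 ; 225 left.
Give Clinic M 80 to hit its cap of 80 ; 145 left.
Clinic K: +75 to 75 (cap) ; 70 left.
Clinic J: +70 (room for 75) → 70. Pool exhausted.
Total = 12×70 + 19×80 + 23×15 + 17×75 = 3980.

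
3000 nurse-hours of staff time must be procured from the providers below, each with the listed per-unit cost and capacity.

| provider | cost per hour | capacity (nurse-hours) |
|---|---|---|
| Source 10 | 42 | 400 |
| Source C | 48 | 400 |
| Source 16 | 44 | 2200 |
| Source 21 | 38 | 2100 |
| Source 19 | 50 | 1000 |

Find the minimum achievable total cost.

Fill from the cheapest provider first.
Source 21 (38): use full 2100 ; 900 nurse-hours to go.
Source 10 at 42: take all 400 nurse-hours ; 500 still needed.
Take 500 from Source 16 at 44 to finish.
Source C, Source 19: unused.
Cost = 2100×38 + 400×42 + 500×44 = 118600.

118600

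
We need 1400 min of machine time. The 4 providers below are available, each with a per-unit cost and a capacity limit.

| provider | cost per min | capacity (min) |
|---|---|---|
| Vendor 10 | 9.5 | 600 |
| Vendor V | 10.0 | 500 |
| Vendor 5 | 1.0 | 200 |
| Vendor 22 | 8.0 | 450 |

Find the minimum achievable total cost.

11000

Fill from the cheapest provider first.
Take 200 from Vendor 5 at 1.0 ; need 1200 more.
Vendor 22 (8.0): use full 450 ; 750 min to go.
Vendor 10 (9.5): use full 600 ; 150 min to go.
Vendor V at 10.0: take 150 of its 500 ; requirement met.
Cost = 200×1.0 + 450×8.0 + 600×9.5 + 150×10.0 = 11000.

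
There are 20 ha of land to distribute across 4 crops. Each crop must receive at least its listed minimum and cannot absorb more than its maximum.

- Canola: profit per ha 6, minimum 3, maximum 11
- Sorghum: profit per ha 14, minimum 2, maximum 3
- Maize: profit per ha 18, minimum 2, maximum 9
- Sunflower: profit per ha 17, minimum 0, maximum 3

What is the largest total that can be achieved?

285

Meeting every minimum uses 3+2+2+0 = 7 ha, leaving 13.
Order the crops by profit per ha: Maize 18 > Sunflower 17 > Sorghum 14 > Canola 6.
Give Maize 7 more to hit its cap of 9 — 6 left.
Give Sunflower 3 more to hit its cap of 3 — 3 left.
Sorghum: +1 to 3 (cap) — 2 left.
Canola: +2 (room for 8) → 5. Pool exhausted.
Total = 6×5 + 14×3 + 18×9 + 17×3 = 285.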